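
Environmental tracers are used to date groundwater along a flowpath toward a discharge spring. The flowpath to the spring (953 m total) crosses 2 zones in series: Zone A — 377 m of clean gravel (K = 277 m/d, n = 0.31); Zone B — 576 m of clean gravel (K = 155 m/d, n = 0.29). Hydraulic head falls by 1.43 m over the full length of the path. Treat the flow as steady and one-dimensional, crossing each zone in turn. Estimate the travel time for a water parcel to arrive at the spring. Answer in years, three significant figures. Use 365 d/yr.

Steady 1-D flow in series ⇒ the Darcy flux q is identical in every zone and the zone head losses add (resistances L/K in series).
Σ(L/K) = 377/277 + 576/155 = 1.361 + 3.716 = 5.077 d
q = ΔH / Σ(L/K) = 1.43 / 5.077 = 0.2817 m/d (same in every zone)
Zone A: v = q/n = 0.2817/0.31 = 0.9086 m/d → t_A = 377/0.9086 = 414.9 d
Zone B: v = q/n = 0.2817/0.29 = 0.9712 m/d → t_B = 576/0.9712 = 593.1 d
Total t = 414.9 + 593.1 = 1008 d
   = 1008 / 365 = 2.76 yr

2.76 years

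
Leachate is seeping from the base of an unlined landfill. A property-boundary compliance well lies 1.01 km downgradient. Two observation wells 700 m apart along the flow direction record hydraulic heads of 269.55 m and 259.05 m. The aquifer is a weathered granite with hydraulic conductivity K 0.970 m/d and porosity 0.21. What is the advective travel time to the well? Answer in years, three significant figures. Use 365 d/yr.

39.9 years

Hydraulic gradient i = (269.55 − 259.05) / 700 = 10.50 / 700 = 0.01500
q = Ki = 0.970 × 0.01500 = 0.01455 m/d
v = Ki/n = 0.970·0.01500/0.21 = 0.06929 m/d
L = 1.01 km = 1010 m
t = L / v = 1010 / 0.06929 = 14580 d
   = 14580 / 365 = 39.9 yr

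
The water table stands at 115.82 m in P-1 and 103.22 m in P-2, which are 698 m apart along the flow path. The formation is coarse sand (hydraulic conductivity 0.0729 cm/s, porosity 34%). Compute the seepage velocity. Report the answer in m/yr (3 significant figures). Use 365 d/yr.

1220 m/yr

Hydraulic gradient i = (115.82 − 103.22) / 698 = 12.60 / 698 = 0.01805
K = 0.0729 cm/s × 864 = 62.99 m/d
q = Ki = 62.99 × 0.01805 = 1.137 m/d
v = Ki/n = 62.99·0.01805/0.34 = 3.344 m/d
   = 3.344 × 365 = 1220 m/yr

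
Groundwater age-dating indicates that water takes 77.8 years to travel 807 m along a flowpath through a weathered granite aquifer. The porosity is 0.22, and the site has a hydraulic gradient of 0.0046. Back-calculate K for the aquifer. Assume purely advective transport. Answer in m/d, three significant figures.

t = 77.8 years = 28400 d
v = L / t = 807 / 28400 = 0.02842 m/d
K = v · n / i = 0.02842 × 0.22 / 0.0046 = 1.36 m/d

1.36 m/d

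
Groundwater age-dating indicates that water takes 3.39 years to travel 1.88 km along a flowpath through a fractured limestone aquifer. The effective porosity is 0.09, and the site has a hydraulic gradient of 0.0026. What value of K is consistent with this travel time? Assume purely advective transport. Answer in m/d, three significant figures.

t = 3.39 years = 1237 d
L = 1.88 km = 1880 m
v = L / t = 1880 / 1237 = 1.519 m/d
K = v · n / i = 1.519 × 0.09 / 0.0026 = 52.6 m/d

52.6 m/d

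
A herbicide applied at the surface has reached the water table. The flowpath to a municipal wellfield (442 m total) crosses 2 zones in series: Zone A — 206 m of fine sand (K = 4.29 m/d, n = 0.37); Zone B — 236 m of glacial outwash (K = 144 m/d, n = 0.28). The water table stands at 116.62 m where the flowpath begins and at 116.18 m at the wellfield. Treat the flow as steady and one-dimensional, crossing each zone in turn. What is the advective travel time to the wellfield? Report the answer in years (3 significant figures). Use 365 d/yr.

44.0 years

Total head drop ΔH = 116.62 − 116.18 = 0.44 m
Continuity: the same q passes through each zone, so ΔH = q·Σ(L_j/K_j) — the zones act as resistances in series.
Σ(L/K) = 206/4.29 + 236/144 = 48.02 + 1.639 = 49.66 d
q = ΔH / Σ(L/K) = 0.44 / 49.66 = 0.008861 m/d (same in every zone)
Zone A: v = q/n = 0.008861/0.37 = 0.02395 m/d → t_A = 206/0.02395 = 8602 d
Zone B: v = q/n = 0.008861/0.28 = 0.03165 m/d → t_B = 236/0.03165 = 7458 d
Total t = 8602 + 7458 = 16060 d
   = 16060 / 365 = 44.0 yr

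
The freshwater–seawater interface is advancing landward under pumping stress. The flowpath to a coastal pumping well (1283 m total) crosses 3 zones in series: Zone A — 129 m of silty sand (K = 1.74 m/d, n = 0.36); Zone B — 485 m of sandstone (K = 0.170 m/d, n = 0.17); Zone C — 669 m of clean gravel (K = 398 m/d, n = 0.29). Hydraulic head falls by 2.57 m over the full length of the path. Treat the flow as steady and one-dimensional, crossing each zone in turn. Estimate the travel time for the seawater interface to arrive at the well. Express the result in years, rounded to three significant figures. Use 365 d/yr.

Continuity: the same q passes through each zone, so ΔH = q·Σ(L_j/K_j) — the zones act as resistances in series.
Σ(L/K) = 129/1.74 + 485/0.170 + 669/398 = 74.14 + 2853 + 1.681 = 2929 d
q = ΔH / Σ(L/K) = 2.57 / 2929 = 8.775e-4 m/d (same in every zone)
Zone A: v = q/n = 8.775e-4/0.36 = 0.002438 m/d → t_A = 129/0.002438 = 52920 d
Zone B: v = q/n = 8.775e-4/0.17 = 0.005162 m/d → t_B = 485/0.005162 = 93960 d
Zone C: v = q/n = 8.775e-4/0.29 = 0.003026 m/d → t_C = 669/0.003026 = 221100 d
Total t = 52920 + 93960 + 221100 = 368000 d
   = 368000 / 365 = 1010 yr

1010 years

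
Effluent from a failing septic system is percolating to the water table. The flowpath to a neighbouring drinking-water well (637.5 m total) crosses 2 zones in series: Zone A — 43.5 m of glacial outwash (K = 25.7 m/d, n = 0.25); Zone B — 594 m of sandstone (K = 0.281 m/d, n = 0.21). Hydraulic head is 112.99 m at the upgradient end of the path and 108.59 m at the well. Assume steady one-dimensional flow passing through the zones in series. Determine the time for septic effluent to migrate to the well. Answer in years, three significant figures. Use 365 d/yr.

179 years

Total head drop ΔH = 112.99 − 108.59 = 4.40 m
Continuity: the same q passes through each zone, so ΔH = q·Σ(L_j/K_j) — the zones act as resistances in series.
Σ(L/K) = 43.5/25.7 + 594/0.281 = 1.693 + 2114 = 2116 d
q = ΔH / Σ(L/K) = 4.40 / 2116 = 0.002080 m/d (same in every zone)
Zone A: v = q/n = 0.002080/0.25 = 0.008319 m/d → t_A = 43.5/0.008319 = 5229 d
Zone B: v = q/n = 0.002080/0.21 = 0.009904 m/d → t_B = 594/0.009904 = 59980 d
Total t = 5229 + 59980 = 65210 d
   = 65210 / 365 = 179 yr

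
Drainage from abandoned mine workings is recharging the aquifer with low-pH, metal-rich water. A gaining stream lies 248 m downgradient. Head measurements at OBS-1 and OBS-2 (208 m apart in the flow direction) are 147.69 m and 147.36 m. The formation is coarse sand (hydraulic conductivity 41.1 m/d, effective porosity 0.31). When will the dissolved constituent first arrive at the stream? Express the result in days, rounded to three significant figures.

Hydraulic gradient i = (147.69 − 147.36) / 208 = 0.33 / 208 = 0.001587
q = Ki = 41.1 × 0.001587 = 0.06521 m/d
v = Ki/n = 41.1·0.001587/0.31 = 0.2103 m/d
t = L / v = 248 / 0.2103 = 1179 d

1180 days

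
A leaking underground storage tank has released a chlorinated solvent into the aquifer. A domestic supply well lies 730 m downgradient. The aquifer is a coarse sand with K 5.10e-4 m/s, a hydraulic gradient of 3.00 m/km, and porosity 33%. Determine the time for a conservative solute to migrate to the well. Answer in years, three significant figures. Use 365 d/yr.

K = 5.10e-4 m/s × 86400 s/d = 44.06 m/d
Darcy flux q = K·i = 44.06 × 0.0030 = 0.1322 m/d
Seepage velocity v = q / n = 0.1322 / 0.33 = 0.4006 m/d
t = L / v = 730 / 0.4006 = 1822 d
   = 1822 / 365 = 4.99 yr

4.99 years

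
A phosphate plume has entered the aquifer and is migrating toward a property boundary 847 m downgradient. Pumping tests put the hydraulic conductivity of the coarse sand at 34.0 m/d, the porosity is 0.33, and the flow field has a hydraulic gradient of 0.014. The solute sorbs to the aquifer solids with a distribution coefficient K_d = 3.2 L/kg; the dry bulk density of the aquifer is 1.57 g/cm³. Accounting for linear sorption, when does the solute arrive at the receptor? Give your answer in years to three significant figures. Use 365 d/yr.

Specific discharge q = 34.0 × 0.014 = 0.4760 m/d
Seepage velocity v = q / n = 0.4760 / 0.33 = 1.442 m/d
Retardation R = 1 + ρ_b·K_d/n = 1 + 1.57×3.2/0.33 = 16.22
Contaminant velocity v_c = v/R = 1.442/16.22 = 0.08891 m/d
t = L/v_c = 847/0.08891 = 9527 d
   = 9527/365 = 26.1 yr

26.1 years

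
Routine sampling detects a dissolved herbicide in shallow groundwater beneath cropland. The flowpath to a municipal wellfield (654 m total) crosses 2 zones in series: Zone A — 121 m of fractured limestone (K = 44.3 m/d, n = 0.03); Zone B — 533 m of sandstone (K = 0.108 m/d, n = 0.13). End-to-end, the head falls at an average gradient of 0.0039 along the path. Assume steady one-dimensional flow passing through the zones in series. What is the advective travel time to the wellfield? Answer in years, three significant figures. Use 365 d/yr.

Steady 1-D flow in series ⇒ the Darcy flux q is identical in every zone and the zone head losses add (resistances L/K in series).
Σ(L/K) = 121/44.3 + 533/0.108 = 2.731 + 4935 = 4938 d
K_eq = L_total / Σ(L/K) = 654 / 4938 = 0.1324 m/d
q = K_eq · i = 0.1324 × 0.0039 = 5.165e-4 m/d (same in every zone)
Zone A: v = q/n = 5.165e-4/0.03 = 0.01722 m/d → t_A = 121/0.01722 = 7028 d
Zone B: v = q/n = 5.165e-4/0.13 = 0.003973 m/d → t_B = 533/0.003973 = 134100 d
Total t = 7028 + 134100 = 141200 d
   = 141200 / 365 = 387 yr

387 years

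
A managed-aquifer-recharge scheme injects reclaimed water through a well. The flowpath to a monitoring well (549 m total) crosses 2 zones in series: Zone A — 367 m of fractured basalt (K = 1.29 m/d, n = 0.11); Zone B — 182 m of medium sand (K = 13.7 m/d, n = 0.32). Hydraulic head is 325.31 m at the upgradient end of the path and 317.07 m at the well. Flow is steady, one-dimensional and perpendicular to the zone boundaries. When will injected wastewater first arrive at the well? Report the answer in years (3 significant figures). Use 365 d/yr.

9.76 years

Total head drop ΔH = 325.31 − 317.07 = 8.24 m
Continuity: the same q passes through each zone, so ΔH = q·Σ(L_j/K_j) — the zones act as resistances in series.
Σ(L/K) = 367/1.29 + 182/13.7 = 284.5 + 13.28 = 297.8 d
q = ΔH / Σ(L/K) = 8.24 / 297.8 = 0.02767 m/d (same in every zone)
Zone A: v = q/n = 0.02767/0.11 = 0.2516 m/d → t_A = 367/0.2516 = 1459 d
Zone B: v = q/n = 0.02767/0.32 = 0.08647 m/d → t_B = 182/0.08647 = 2105 d
Total t = 1459 + 2105 = 3564 d
   = 3564 / 365 = 9.76 yr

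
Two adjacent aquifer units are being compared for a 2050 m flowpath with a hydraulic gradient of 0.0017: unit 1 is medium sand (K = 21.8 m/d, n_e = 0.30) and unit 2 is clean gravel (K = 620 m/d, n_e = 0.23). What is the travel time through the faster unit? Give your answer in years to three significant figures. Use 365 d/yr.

1.23 years

Unit 1 (medium sand): v = 21.8×0.0017/0.30 = 0.1235 m/d, t = 2050/0.1235 = 16590 d
Unit 2 (clean gravel): v = 620×0.0017/0.23 = 4.583 m/d, t = 2050/4.583 = 447.3 d
Faster: 447.3 d / 365 = 1.23 yr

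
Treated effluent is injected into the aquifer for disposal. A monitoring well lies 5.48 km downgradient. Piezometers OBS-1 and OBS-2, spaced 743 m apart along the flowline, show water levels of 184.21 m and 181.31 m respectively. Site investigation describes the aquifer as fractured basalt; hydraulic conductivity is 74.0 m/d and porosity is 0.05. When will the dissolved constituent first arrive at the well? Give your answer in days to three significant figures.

949 days

Hydraulic gradient i = (184.21 − 181.31) / 743 = 2.90 / 743 = 0.003903
Specific discharge q = 74.0 × 0.003903 = 0.2888 m/d
v_s = q/n_e = 0.2888/0.05 = 5.777 m/d
L = 5.48 km = 5480 m
t = L / v = 5480 / 5.777 = 948.7 d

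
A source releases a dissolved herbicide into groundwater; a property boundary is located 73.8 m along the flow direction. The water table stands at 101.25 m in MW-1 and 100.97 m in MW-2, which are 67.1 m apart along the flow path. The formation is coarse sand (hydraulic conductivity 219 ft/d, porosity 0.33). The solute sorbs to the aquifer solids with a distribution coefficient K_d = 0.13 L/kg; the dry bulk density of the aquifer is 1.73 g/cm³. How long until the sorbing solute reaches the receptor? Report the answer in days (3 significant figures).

147 days

Hydraulic gradient i = (101.25 − 100.97) / 67.1 = 0.28 / 67.1 = 0.004173
K = 219 ft/d × 0.3048 = 66.75 m/d
Specific discharge q = 66.75 × 0.004173 = 0.2785 m/d
v_s = q/n_e = 0.2785/0.33 = 0.8441 m/d
Retardation R = 1 + ρ_b·K_d/n = 1 + 1.73×0.13/0.33 = 1.682
Contaminant velocity v_c = v/R = 0.8441/1.682 = 0.5020 m/d
t = L/v_c = 73.8/0.5020 = 147.0 d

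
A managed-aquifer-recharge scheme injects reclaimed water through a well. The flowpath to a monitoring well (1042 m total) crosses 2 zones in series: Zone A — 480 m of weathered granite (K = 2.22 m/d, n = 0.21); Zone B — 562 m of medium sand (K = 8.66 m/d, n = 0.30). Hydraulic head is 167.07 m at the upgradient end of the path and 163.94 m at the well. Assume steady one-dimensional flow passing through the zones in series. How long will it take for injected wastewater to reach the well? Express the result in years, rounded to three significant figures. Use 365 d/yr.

Total head drop ΔH = 167.07 − 163.94 = 3.13 m
Steady 1-D flow in series ⇒ the Darcy flux q is identical in every zone and the zone head losses add (resistances L/K in series).
Σ(L/K) = 480/2.22 + 562/8.66 = 216.2 + 64.90 = 281.1 d
q = ΔH / Σ(L/K) = 3.13 / 281.1 = 0.01113 m/d (same in every zone)
Zone A: v = q/n = 0.01113/0.21 = 0.05302 m/d → t_A = 480/0.05302 = 9053 d
Zone B: v = q/n = 0.01113/0.30 = 0.03711 m/d → t_B = 562/0.03711 = 15140 d
Total t = 9053 + 15140 = 24200 d
   = 24200 / 365 = 66.3 yr

66.3 years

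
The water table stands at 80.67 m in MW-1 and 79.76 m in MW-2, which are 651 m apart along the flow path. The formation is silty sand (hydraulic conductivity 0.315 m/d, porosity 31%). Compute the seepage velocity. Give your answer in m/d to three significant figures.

Hydraulic gradient i = (80.67 − 79.76) / 651 = 0.91 / 651 = 0.001398
Specific discharge q = 0.315 × 0.001398 = 4.403e-4 m/d
Average linear velocity = 4.403e-4 / 0.31 = 0.001420 m/d

0.00142 m/d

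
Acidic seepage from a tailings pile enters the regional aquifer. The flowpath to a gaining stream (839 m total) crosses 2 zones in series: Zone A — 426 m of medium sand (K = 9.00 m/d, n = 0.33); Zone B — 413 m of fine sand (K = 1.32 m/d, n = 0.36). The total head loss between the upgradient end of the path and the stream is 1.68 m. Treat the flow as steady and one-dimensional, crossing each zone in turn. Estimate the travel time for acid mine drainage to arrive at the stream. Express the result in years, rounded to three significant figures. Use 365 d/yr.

170 years

Steady 1-D flow in series ⇒ the Darcy flux q is identical in every zone and the zone head losses add (resistances L/K in series).
Σ(L/K) = 426/9.00 + 413/1.32 = 47.33 + 312.9 = 360.2 d
q = ΔH / Σ(L/K) = 1.68 / 360.2 = 0.004664 m/d (same in every zone)
Zone A: v = q/n = 0.004664/0.33 = 0.01413 m/d → t_A = 426/0.01413 = 30140 d
Zone B: v = q/n = 0.004664/0.36 = 0.01296 m/d → t_B = 413/0.01296 = 31880 d
Total t = 30140 + 31880 = 62020 d
   = 62020 / 365 = 170 yr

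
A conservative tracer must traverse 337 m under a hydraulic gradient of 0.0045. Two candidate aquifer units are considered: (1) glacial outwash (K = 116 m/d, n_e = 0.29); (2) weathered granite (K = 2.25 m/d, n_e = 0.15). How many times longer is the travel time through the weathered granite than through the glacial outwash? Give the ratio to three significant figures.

26.7

Unit 1 (glacial outwash): v = 116×0.0045/0.29 = 1.800 m/d, t = 337/1.800 = 187.2 d
Unit 2 (weathered granite): v = 2.25×0.0045/0.15 = 0.06750 m/d, t = 337/0.06750 = 4993 d
t(weathered granite) / t(glacial outwash) = 4993/187.2 = 26.7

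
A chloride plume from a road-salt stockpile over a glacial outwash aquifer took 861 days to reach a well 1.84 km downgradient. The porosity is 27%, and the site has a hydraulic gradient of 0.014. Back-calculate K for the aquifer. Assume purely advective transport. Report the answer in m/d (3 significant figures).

41.2 m/d

L = 1.84 km = 1840 m
v = L / t = 1840 / 861 = 2.137 m/d
K = v · n / i = 2.137 × 0.27 / 0.014 = 41.2 m/d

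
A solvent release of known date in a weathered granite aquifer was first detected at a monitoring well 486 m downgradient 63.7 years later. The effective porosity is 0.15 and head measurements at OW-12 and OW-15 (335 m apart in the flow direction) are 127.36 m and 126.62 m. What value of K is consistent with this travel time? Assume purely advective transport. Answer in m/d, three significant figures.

Hydraulic gradient i = (127.36 − 126.62) / 335 = 0.74 / 335 = 0.002209
t = 63.7 years = 23250 d
v = L / t = 486 / 23250 = 0.02090 m/d
K = v · n / i = 0.02090 × 0.15 / 0.002209 = 1.42 m/d

1.42 m/d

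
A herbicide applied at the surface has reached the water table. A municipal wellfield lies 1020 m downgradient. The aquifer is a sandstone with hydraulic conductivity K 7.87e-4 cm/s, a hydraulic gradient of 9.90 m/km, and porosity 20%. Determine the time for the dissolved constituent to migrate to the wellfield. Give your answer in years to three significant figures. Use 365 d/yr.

83.0 years

K = 7.87e-4 cm/s × 864 = 0.6800 m/d
q = Ki = 0.6800 × 0.0099 = 0.006732 m/d
v = Ki/n = 0.6800·0.0099/0.20 = 0.03366 m/d
t = L / v = 1020 / 0.03366 = 30300 d
   = 30300 / 365 = 83.0 yr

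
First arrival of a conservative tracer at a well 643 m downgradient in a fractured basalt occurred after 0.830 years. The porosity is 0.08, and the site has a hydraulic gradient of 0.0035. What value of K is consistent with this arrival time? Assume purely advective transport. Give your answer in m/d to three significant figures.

t = 0.830 years = 303.0 d
v = L / t = 643 / 303.0 = 2.122 m/d
K = v · n / i = 2.122 × 0.08 / 0.0035 = 48.5 m/d

48.5 m/d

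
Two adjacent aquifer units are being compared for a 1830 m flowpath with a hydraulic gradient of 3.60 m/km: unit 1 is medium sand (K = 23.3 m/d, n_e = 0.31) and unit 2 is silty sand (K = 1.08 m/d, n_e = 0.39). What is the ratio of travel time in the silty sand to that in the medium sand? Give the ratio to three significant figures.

27.1

Unit 1 (medium sand): v = 23.3×0.0036/0.31 = 0.2706 m/d, t = 1830/0.2706 = 6763 d
Unit 2 (silty sand): v = 1.08×0.0036/0.39 = 0.009969 m/d, t = 1830/0.009969 = 183600 d
t(silty sand) / t(medium sand) = 183600/6763 = 27.1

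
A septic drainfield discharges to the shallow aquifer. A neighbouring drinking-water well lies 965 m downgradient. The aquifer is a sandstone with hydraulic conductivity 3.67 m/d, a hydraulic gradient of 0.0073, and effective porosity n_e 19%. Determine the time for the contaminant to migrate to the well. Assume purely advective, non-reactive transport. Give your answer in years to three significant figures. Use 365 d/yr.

18.7 years

q = Ki = 3.67 × 0.0073 = 0.02679 m/d
Average linear velocity = 0.02679 / 0.19 = 0.1410 m/d
t = L / v = 965 / 0.1410 = 6844 d
   = 6844 / 365 = 18.7 yr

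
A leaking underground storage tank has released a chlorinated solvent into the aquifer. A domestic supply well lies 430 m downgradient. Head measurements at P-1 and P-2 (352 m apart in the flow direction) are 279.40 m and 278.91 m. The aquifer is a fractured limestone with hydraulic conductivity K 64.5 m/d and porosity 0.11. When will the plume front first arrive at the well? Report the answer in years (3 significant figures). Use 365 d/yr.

Hydraulic gradient i = (279.40 − 278.91) / 352 = 0.49 / 352 = 0.001392
Darcy flux q = K·i = 64.5 × 0.001392 = 0.08979 m/d
v_s = q/n_e = 0.08979/0.11 = 0.8162 m/d
t = L / v = 430 / 0.8162 = 526.8 d
   = 526.8 / 365 = 1.44 yr

1.44 years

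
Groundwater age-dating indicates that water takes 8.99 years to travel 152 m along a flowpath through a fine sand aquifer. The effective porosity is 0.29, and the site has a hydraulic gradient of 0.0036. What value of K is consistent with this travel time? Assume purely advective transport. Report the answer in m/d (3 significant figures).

t = 8.99 years = 3281 d
v = L / t = 152 / 3281 = 0.04632 m/d
K = v · n / i = 0.04632 × 0.29 / 0.0036 = 3.73 m/d

3.73 m/d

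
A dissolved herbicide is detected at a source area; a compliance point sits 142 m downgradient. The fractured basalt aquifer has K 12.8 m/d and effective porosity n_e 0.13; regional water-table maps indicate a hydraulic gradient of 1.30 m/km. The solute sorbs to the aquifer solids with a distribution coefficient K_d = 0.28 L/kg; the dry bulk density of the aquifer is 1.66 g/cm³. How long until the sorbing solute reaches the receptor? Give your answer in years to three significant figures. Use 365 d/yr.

13.9 years

Specific discharge q = 12.8 × 0.0013 = 0.01664 m/d
Average linear velocity = 0.01664 / 0.13 = 0.1280 m/d
Retardation R = 1 + ρ_b·K_d/n = 1 + 1.66×0.28/0.13 = 4.575
Contaminant velocity v_c = v/R = 0.1280/4.575 = 0.02798 m/d
t = L/v_c = 142/0.02798 = 5076 d
   = 5076/365 = 13.9 yr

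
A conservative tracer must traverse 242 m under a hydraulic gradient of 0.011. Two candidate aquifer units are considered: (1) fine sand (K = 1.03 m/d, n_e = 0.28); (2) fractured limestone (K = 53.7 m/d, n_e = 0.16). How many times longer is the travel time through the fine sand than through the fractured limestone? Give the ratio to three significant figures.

91.2

Unit 1 (fine sand): v = 1.03×0.011/0.28 = 0.04046 m/d, t = 242/0.04046 = 5981 d
Unit 2 (fractured limestone): v = 53.7×0.011/0.16 = 3.692 m/d, t = 242/3.692 = 65.55 d
t(fine sand) / t(fractured limestone) = 5981/65.55 = 91.2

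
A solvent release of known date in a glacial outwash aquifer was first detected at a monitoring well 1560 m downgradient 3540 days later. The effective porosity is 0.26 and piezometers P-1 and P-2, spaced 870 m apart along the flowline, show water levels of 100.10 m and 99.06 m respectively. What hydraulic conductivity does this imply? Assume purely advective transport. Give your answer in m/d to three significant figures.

Hydraulic gradient i = (100.10 − 99.06) / 870 = 1.04 / 870 = 0.001195
v = L / t = 1560 / 3540 = 0.4407 m/d
K = v · n / i = 0.4407 × 0.26 / 0.001195 = 95.8 m/d

95.8 m/d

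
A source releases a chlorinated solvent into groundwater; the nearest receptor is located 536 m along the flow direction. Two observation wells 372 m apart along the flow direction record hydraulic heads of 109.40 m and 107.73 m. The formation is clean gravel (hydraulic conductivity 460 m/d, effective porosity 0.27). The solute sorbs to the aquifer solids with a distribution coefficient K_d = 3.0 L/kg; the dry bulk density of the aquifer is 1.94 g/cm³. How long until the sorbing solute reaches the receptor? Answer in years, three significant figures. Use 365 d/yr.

4.33 years

Hydraulic gradient i = (109.40 − 107.73) / 372 = 1.67 / 372 = 0.004489
Specific discharge q = 460 × 0.004489 = 2.065 m/d
Seepage velocity v = q / n = 2.065 / 0.27 = 7.648 m/d
Retardation R = 1 + ρ_b·K_d/n = 1 + 1.94×3.0/0.27 = 22.56
Contaminant velocity v_c = v/R = 7.648/22.56 = 0.3391 m/d
t = L/v_c = 536/0.3391 = 1581 d
   = 1581/365 = 4.33 yr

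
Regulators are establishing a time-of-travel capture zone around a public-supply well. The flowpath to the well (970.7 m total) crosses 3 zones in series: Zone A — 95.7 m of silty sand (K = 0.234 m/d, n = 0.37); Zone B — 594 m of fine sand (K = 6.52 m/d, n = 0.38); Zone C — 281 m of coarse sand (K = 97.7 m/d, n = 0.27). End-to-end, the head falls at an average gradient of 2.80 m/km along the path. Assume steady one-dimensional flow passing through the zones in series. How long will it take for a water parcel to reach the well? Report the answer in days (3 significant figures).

Steady 1-D flow in series ⇒ the Darcy flux q is identical in every zone and the zone head losses add (resistances L/K in series).
Σ(L/K) = 95.7/0.234 + 594/6.52 + 281/97.7 = 409.0 + 91.10 + 2.876 = 503.0 d
K_eq = L_total / Σ(L/K) = 970.7 / 503.0 = 1.930 m/d
q = K_eq · i = 1.930 × 0.0028 = 0.005404 m/d (same in every zone)
Zone A: v = q/n = 0.005404/0.37 = 0.01461 m/d → t_A = 95.7/0.01461 = 6552 d
Zone B: v = q/n = 0.005404/0.38 = 0.01422 m/d → t_B = 594/0.01422 = 41770 d
Zone C: v = q/n = 0.005404/0.27 = 0.02001 m/d → t_C = 281/0.02001 = 14040 d
Total t = 6552 + 41770 + 14040 = 62360 d

62400 days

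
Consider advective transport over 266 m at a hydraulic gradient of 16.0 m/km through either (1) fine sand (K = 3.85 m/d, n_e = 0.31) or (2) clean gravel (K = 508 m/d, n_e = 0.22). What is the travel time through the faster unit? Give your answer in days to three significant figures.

Unit 1 (fine sand): v = 3.85×0.016/0.31 = 0.1987 m/d, t = 266/0.1987 = 1339 d
Unit 2 (clean gravel): v = 508×0.016/0.22 = 36.95 m/d, t = 266/36.95 = 7.200 d
Faster unit: t = 7.20 d

7.20 days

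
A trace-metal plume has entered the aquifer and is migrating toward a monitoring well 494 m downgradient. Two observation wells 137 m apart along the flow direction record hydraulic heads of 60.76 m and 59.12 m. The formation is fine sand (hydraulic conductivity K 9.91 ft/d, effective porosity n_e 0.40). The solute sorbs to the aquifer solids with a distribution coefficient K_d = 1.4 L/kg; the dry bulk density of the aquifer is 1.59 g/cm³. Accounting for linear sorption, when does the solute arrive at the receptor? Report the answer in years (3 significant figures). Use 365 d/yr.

98.3 years

Hydraulic gradient i = (60.76 − 59.12) / 137 = 1.64 / 137 = 0.01197
K = 9.91 ft/d × 0.3048 = 3.021 m/d
Specific discharge q = 3.021 × 0.01197 = 0.03616 m/d
Average linear velocity = 0.03616 / 0.40 = 0.09040 m/d
Retardation R = 1 + ρ_b·K_d/n = 1 + 1.59×1.4/0.40 = 6.565
Contaminant velocity v_c = v/R = 0.09040/6.565 = 0.01377 m/d
t = L/v_c = 494/0.01377 = 35880 d
   = 35880/365 = 98.3 yr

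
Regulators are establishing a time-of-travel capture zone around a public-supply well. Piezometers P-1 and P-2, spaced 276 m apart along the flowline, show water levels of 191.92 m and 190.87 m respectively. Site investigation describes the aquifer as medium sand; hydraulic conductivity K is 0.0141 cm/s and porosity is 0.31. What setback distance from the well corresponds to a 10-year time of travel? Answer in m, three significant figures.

546 m

Hydraulic gradient i = (191.92 − 190.87) / 276 = 1.05 / 276 = 0.003804
K = 0.0141 cm/s × 864 = 12.18 m/d
Specific discharge q = 12.18 × 0.003804 = 0.04635 m/d
v = Ki/n = 12.18·0.003804/0.31 = 0.1495 m/d
T = 10 yr × 365 = 3650 d
L = v × T = 0.1495 × 3650 = 545.7 m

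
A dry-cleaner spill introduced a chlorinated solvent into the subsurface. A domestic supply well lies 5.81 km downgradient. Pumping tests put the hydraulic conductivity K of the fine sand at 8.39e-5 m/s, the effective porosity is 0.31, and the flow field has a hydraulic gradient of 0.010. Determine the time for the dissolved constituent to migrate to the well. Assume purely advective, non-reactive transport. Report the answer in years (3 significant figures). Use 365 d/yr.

K = 8.39e-5 m/s × 86400 s/d = 7.249 m/d
q = Ki = 7.249 × 0.010 = 0.07249 m/d
Seepage velocity v = q / n = 0.07249 / 0.31 = 0.2338 m/d
L = 5.81 km = 5810 m
t = L / v = 5810 / 0.2338 = 24850 d
   = 24850 / 365 = 68.1 yr

68.1 years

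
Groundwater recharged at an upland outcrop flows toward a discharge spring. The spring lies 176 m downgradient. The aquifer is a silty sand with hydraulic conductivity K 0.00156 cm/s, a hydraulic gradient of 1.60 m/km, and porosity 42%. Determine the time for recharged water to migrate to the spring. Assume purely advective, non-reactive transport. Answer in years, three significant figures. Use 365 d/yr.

93.9 years

K = 0.00156 cm/s × 864 = 1.348 m/d
Specific discharge q = 1.348 × 0.0016 = 0.002157 m/d
Seepage velocity v = q / n = 0.002157 / 0.42 = 0.005135 m/d
t = L / v = 176 / 0.005135 = 34280 d
   = 34280 / 365 = 93.9 yr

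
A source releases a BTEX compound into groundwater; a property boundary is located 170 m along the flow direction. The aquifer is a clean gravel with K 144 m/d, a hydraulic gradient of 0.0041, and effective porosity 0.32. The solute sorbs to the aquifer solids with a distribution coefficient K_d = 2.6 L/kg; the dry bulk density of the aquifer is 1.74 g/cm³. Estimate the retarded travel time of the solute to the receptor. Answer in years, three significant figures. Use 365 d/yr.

3.82 years

Darcy flux q = K·i = 144 × 0.0041 = 0.5904 m/d
Seepage velocity v = q / n = 0.5904 / 0.32 = 1.845 m/d
Retardation R = 1 + ρ_b·K_d/n = 1 + 1.74×2.6/0.32 = 15.14
Contaminant velocity v_c = v/R = 1.845/15.14 = 0.1219 m/d
t = L/v_c = 170/0.1219 = 1395 d
   = 1395/365 = 3.82 yr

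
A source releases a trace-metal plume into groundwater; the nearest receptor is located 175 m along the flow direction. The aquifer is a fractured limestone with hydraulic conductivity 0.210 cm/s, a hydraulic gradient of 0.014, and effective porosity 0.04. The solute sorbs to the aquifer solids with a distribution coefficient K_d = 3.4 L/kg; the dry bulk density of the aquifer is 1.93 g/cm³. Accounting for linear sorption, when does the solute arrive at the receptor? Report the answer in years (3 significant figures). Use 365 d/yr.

1.25 years

K = 0.210 cm/s × 864 = 181.4 m/d
Specific discharge q = 181.4 × 0.014 = 2.540 m/d
v = Ki/n = 181.4·0.014/0.04 = 63.50 m/d
Retardation R = 1 + ρ_b·K_d/n = 1 + 1.93×3.4/0.04 = 165.0
Contaminant velocity v_c = v/R = 63.50/165.0 = 0.3848 m/d
t = L/v_c = 175/0.3848 = 454.8 d
   = 454.8/365 = 1.25 yr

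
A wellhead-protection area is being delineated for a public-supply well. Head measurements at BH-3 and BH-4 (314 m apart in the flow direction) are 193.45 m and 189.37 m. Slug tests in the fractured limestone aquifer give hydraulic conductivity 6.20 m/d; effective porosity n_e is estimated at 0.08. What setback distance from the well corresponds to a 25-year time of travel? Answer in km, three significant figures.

Hydraulic gradient i = (193.45 − 189.37) / 314 = 4.08 / 314 = 0.01299
Specific discharge q = 6.20 × 0.01299 = 0.08056 m/d
v = Ki/n = 6.20·0.01299/0.08 = 1.007 m/d
T = 25 yr × 365 = 9125 d
L = v × T = 1.007 × 9125 = 9189 m
   = 9.19 km

9.19 km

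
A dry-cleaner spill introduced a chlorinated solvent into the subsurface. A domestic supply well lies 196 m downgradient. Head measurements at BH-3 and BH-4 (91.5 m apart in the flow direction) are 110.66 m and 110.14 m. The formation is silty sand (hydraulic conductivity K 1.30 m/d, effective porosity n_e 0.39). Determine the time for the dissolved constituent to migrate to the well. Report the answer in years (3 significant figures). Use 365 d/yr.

28.3 years

Hydraulic gradient i = (110.66 − 110.14) / 91.5 = 0.52 / 91.5 = 0.005683
q = Ki = 1.30 × 0.005683 = 0.007388 m/d
v_s = q/n_e = 0.007388/0.39 = 0.01894 m/d
t = L / v = 196 / 0.01894 = 10350 d
   = 10350 / 365 = 28.3 yr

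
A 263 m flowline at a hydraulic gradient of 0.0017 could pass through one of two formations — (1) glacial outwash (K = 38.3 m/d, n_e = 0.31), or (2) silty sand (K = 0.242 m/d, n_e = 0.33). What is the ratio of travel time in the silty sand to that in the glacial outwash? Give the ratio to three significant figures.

Unit 1 (glacial outwash): v = 38.3×0.0017/0.31 = 0.2100 m/d, t = 263/0.2100 = 1252 d
Unit 2 (silty sand): v = 0.242×0.0017/0.33 = 0.001247 m/d, t = 263/0.001247 = 211000 d
t(silty sand) / t(glacial outwash) = 211000/1252 = 168

168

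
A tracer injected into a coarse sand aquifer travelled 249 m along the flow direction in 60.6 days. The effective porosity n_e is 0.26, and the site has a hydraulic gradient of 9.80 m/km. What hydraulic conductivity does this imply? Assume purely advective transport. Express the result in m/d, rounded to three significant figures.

v = L / t = 249 / 60.6 = 4.109 m/d
K = v · n / i = 4.109 × 0.26 / 0.0098 = 109 m/d

109 m/d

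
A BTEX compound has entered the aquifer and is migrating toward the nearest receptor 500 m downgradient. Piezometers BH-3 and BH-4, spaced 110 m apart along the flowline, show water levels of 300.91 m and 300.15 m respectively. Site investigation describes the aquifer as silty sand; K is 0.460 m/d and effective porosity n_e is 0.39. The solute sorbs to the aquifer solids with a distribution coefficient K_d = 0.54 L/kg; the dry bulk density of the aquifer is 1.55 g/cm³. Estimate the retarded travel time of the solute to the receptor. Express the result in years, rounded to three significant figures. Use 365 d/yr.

Hydraulic gradient i = (300.91 − 300.15) / 110 = 0.76 / 110 = 0.006909
q = Ki = 0.460 × 0.006909 = 0.003178 m/d
v_s = q/n_e = 0.003178/0.39 = 0.008149 m/d
Retardation R = 1 + ρ_b·K_d/n = 1 + 1.55×0.54/0.39 = 3.146
Contaminant velocity v_c = v/R = 0.008149/3.146 = 0.002590 m/d
t = L/v_c = 500/0.002590 = 193000 d
   = 193000/365 = 529 yr

529 years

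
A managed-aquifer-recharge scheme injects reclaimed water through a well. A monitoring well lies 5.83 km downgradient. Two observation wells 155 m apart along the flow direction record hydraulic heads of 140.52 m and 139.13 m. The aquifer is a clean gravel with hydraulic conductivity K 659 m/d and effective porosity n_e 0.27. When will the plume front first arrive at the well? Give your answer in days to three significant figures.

Hydraulic gradient i = (140.52 − 139.13) / 155 = 1.39 / 155 = 0.008968
Specific discharge q = 659 × 0.008968 = 5.910 m/d
v = Ki/n = 659·0.008968/0.27 = 21.89 m/d
L = 5.83 km = 5830 m
t = L / v = 5830 / 21.89 = 266.4 d

266 days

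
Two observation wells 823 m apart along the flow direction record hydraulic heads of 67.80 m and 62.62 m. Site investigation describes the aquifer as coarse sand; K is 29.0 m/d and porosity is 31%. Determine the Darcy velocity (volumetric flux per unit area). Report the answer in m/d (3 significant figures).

Hydraulic gradient i = (67.80 − 62.62) / 823 = 5.18 / 823 = 0.006294
Specific discharge q = 29.0 × 0.006294 = 0.1825 m/d

0.183 m/d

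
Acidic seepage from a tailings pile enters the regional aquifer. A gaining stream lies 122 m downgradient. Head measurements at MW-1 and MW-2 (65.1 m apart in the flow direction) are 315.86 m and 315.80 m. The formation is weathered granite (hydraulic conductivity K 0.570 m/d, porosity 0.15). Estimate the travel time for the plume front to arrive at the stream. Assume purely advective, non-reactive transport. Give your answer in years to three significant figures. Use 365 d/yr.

Hydraulic gradient i = (315.86 − 315.80) / 65.1 = 0.06 / 65.1 = 9.217e-4
Darcy flux q = K·i = 0.570 × 9.217e-4 = 5.253e-4 m/d
Seepage velocity v = q / n = 5.253e-4 / 0.15 = 0.003502 m/d
t = L / v = 122 / 0.003502 = 34830 d
   = 34830 / 365 = 95.4 yr

95.4 years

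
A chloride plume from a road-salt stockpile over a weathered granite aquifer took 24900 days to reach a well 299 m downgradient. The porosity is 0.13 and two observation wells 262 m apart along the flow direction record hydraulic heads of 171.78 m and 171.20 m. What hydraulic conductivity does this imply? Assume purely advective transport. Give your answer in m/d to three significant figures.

0.705 m/d

Hydraulic gradient i = (171.78 − 171.20) / 262 = 0.58 / 262 = 0.002214
v = L / t = 299 / 24900 = 0.01201 m/d
K = v · n / i = 0.01201 × 0.13 / 0.002214 = 0.705 m/d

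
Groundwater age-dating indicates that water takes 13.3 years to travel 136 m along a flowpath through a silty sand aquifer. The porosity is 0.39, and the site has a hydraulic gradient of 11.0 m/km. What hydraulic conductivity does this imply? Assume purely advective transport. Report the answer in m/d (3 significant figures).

t = 13.3 years = 4855 d
v = L / t = 136 / 4855 = 0.02802 m/d
K = v · n / i = 0.02802 × 0.39 / 0.011 = 0.993 m/d

0.993 m/d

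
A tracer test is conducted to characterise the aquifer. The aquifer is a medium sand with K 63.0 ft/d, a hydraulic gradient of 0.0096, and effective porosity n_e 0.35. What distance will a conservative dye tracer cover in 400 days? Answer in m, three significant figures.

211 m

K = 63.0 ft/d × 0.3048 = 19.20 m/d
Specific discharge q = 19.20 × 0.0096 = 0.1843 m/d
v = Ki/n = 19.20·0.0096/0.35 = 0.5267 m/d
L = v × T = 0.5267 × 400 = 210.7 m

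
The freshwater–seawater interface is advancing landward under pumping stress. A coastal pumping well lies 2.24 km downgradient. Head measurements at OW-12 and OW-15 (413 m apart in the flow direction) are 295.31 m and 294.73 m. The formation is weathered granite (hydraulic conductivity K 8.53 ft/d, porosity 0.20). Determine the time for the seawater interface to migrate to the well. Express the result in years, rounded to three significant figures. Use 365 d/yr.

336 years

Hydraulic gradient i = (295.31 − 294.73) / 413 = 0.58 / 413 = 0.001404
K = 8.53 ft/d × 0.3048 = 2.600 m/d
q = Ki = 2.600 × 0.001404 = 0.003651 m/d
Average linear velocity = 0.003651 / 0.20 = 0.01826 m/d
L = 2.24 km = 2240 m
t = L / v = 2240 / 0.01826 = 122700 d
   = 122700 / 365 = 336 yr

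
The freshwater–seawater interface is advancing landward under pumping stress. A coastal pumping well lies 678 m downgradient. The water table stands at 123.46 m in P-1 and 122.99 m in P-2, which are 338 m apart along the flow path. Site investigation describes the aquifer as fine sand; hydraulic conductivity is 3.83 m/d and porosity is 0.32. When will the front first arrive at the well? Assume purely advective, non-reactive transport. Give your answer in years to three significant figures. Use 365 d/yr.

Hydraulic gradient i = (123.46 − 122.99) / 338 = 0.47 / 338 = 0.001391
Specific discharge q = 3.83 × 0.001391 = 0.005326 m/d
Seepage velocity v = q / n = 0.005326 / 0.32 = 0.01664 m/d
t = L / v = 678 / 0.01664 = 40740 d
   = 40740 / 365 = 112 yr

112 years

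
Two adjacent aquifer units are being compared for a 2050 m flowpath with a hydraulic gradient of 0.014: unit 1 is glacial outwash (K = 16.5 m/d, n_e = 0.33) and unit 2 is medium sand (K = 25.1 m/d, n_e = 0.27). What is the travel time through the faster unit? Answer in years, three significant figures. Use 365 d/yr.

Unit 1 (glacial outwash): v = 16.5×0.014/0.33 = 0.7000 m/d, t = 2050/0.7000 = 2929 d
Unit 2 (medium sand): v = 25.1×0.014/0.27 = 1.301 m/d, t = 2050/1.301 = 1575 d
Faster: 1575 d / 365 = 4.32 yr

4.32 years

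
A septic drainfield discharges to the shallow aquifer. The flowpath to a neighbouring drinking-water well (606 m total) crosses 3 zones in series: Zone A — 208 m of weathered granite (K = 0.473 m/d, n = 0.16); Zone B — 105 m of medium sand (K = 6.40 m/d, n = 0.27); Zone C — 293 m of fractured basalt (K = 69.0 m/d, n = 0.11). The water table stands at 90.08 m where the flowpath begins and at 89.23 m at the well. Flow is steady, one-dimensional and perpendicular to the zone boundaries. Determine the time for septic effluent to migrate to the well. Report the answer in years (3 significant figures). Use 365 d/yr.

139 years

Total head drop ΔH = 90.08 − 89.23 = 0.85 m
Steady 1-D flow in series ⇒ the Darcy flux q is identical in every zone and the zone head losses add (resistances L/K in series).
Σ(L/K) = 208/0.473 + 105/6.40 + 293/69.0 = 439.7 + 16.41 + 4.246 = 460.4 d
q = ΔH / Σ(L/K) = 0.85 / 460.4 = 0.001846 m/d (same in every zone)
Zone A: v = q/n = 0.001846/0.16 = 0.01154 m/d → t_A = 208/0.01154 = 18030 d
Zone B: v = q/n = 0.001846/0.27 = 0.006838 m/d → t_B = 105/0.006838 = 15360 d
Zone C: v = q/n = 0.001846/0.11 = 0.01678 m/d → t_C = 293/0.01678 = 17460 d
Total t = 18030 + 15360 + 17460 = 50840 d
   = 50840 / 365 = 139 yr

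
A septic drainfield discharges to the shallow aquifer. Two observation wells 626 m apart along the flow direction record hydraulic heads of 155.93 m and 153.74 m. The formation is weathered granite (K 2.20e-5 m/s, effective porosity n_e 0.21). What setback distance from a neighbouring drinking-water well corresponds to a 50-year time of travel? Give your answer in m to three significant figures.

Hydraulic gradient i = (155.93 − 153.74) / 626 = 2.19 / 626 = 0.003498
K = 2.20e-5 m/s × 86400 s/d = 1.901 m/d
q = Ki = 1.901 × 0.003498 = 0.006650 m/d
Average linear velocity = 0.006650 / 0.21 = 0.03167 m/d
T = 50 yr × 365 = 18250 d
L = v × T = 0.03167 × 18250 = 577.9 m

578 m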